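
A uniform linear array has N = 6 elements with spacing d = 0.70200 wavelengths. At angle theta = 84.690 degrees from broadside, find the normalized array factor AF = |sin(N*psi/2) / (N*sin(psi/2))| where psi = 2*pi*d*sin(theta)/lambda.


psi = 2*pi*0.70200*sin(84.690 deg) = 4.391867 rad
AF = |sin(6*4.391867/2) / (6*sin(4.391867/2))| = 0.1176

0.1176


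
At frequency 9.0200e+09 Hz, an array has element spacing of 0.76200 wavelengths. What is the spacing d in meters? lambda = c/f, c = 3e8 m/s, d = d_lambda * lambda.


lambda = c / f = 3.0000e+08 / 9.0200e+09 = 0.03325942 m
d = 0.76200 * 0.03325942 = 0.02534 m

0.02534 m


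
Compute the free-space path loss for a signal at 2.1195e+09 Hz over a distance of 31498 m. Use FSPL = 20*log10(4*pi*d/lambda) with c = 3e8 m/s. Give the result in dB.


lambda = c / f = 3.0000e+08 / 2.1195e+09 = 0.1415428 m
FSPL = 20 * log10(4*pi*31498/0.1415428) = 128.9 dB

128.9 dB


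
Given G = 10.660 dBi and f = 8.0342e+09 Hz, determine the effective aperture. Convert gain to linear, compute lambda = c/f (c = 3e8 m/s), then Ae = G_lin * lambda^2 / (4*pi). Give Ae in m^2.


lambda = c / f = 3.0000e+08 / 8.0342e+09 = 0.03734037 m
G_linear = 10^(10.660/10) = 11.64126
Ae = G_linear * lambda^2 / (4*pi) = 11.64126 * 0.03734037^2 / (4*pi) = 1.292e-03 m^2

1.292e-03 m^2


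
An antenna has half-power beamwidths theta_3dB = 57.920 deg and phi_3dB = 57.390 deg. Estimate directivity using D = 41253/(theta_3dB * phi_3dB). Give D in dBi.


D_linear = 41253 / (57.920 * 57.390) = 12.41054
D_dBi = 10 * log10(12.41054) = 10.94 dBi

10.94 dBi


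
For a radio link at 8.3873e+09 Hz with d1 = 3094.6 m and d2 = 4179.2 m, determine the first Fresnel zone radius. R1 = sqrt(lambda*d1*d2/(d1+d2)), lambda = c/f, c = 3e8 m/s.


lambda = c / f = 3.0000e+08 / 8.3873e+09 = 0.03576836 m
R1 = sqrt(0.03576836 * 3094.6 * 4179.2 / (3094.6 + 4179.2)) = 7.975 m

7.975 m


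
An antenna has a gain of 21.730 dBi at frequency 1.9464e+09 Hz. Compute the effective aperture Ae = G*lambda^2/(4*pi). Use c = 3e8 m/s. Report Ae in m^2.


lambda = c / f = 3.0000e+08 / 1.9464e+09 = 0.1541307 m
G_linear = 10^(21.730/10) = 148.9361
Ae = G_linear * lambda^2 / (4*pi) = 148.9361 * 0.1541307^2 / (4*pi) = 0.2816 m^2

0.2816 m^2


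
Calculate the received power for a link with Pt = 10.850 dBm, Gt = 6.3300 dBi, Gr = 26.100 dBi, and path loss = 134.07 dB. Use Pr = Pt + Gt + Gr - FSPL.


Pr = 10.850 + 6.3300 + 26.100 - 134.07 = -90.79 dBm

-90.79 dBm


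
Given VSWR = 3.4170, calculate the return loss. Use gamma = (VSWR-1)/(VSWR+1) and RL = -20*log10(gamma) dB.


gamma = (3.4170 - 1) / (3.4170 + 1) = 0.5472040
RL = -20 * log10(0.5472040) = 5.237 dB

5.237 dB


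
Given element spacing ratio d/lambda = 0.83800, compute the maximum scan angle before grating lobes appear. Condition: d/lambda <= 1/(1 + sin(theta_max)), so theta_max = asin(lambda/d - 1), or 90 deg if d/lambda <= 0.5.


lambda/d - 1 = 1/0.83800 - 1 = 0.1933174
theta_max = asin(0.1933174) = 11.15 deg

11.15 deg


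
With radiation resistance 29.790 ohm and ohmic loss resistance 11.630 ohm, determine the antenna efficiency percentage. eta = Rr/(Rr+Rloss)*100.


eta = 29.790 / (29.790 + 11.630) * 100 = 71.92%

71.92%


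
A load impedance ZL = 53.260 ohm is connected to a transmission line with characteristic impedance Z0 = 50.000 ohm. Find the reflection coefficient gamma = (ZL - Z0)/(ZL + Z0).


gamma = (53.260 - 50.000) / (53.260 + 50.000) = 0.03157

0.03157


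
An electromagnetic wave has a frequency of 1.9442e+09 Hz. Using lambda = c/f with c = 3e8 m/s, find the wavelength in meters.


lambda = c / f = 3.0000e+08 / 1.9442e+09 = 0.1543 m

0.1543 m


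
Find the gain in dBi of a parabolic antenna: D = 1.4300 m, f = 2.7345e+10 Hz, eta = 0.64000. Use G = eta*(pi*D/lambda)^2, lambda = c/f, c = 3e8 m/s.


lambda = c / f = 3.0000e+08 / 2.7345e+10 = 0.01097093 m
G_linear = 0.64000 * (pi * 1.4300 / 0.01097093)^2 = 107316.1
G_dBi = 10 * log10(107316.1) = 50.31 dBi

50.31 dBi


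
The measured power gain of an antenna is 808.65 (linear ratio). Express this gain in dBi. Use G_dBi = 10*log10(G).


G_dBi = 10 * log10(808.65) = 29.08 dBi

29.08 dBi


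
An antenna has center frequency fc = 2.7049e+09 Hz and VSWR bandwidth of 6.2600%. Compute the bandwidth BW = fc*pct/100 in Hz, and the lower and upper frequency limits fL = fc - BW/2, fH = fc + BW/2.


BW = 2.7049e+09 * 6.2600/100 = 1.693267e+08 Hz
fL = 2.7049e+09 - 1.693267e+08/2 = 2.620e+09 Hz
fH = 2.7049e+09 + 1.693267e+08/2 = 2.790e+09 Hz

BW=1.693e+08 Hz, fL=2.620e+09 Hz, fH=2.790e+09 Hz


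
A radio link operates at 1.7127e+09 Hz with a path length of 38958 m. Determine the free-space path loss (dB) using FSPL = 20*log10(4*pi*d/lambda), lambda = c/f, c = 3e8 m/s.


lambda = c / f = 3.0000e+08 / 1.7127e+09 = 0.1751620 m
FSPL = 20 * log10(4*pi*38958/0.1751620) = 128.9 dB

128.9 dB


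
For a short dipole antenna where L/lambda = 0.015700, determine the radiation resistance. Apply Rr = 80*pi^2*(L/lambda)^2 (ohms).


Rr = 80 * pi^2 * (0.015700)^2 = 80 * 9.869604 * 2.464900e-04 = 0.1946 ohm

0.1946 ohm


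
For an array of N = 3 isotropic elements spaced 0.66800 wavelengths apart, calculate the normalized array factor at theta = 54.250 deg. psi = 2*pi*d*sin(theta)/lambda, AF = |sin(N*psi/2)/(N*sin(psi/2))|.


psi = 2*pi*0.66800*sin(54.250 deg) = 3.406312 rad
AF = |sin(3*3.406312/2) / (3*sin(3.406312/2))| = 0.3101

0.3101


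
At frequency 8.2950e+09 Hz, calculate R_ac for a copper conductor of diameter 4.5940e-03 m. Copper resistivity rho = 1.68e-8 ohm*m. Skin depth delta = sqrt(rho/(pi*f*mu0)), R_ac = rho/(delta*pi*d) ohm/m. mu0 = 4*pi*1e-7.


delta = sqrt(1.68e-8 / (pi * 8.2950e+09 * 4*pi*1e-7)) = 7.162532e-07 m
R_ac = 1.68e-8 / (7.162532e-07 * pi * 4.5940e-03) = 1.625 ohm/m

1.625 ohm/m


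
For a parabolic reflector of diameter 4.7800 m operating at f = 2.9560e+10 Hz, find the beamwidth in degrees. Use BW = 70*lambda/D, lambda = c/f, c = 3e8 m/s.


lambda = c / f = 3.0000e+08 / 2.9560e+10 = 0.01014885 m
BW = 70 * 0.01014885 / 4.7800 = 0.1486 deg

0.1486 deg


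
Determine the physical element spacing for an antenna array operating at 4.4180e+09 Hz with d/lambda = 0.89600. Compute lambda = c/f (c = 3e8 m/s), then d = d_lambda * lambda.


lambda = c / f = 3.0000e+08 / 4.4180e+09 = 0.06790403 m
d = 0.89600 * 0.06790403 = 0.06084 m

0.06084 m


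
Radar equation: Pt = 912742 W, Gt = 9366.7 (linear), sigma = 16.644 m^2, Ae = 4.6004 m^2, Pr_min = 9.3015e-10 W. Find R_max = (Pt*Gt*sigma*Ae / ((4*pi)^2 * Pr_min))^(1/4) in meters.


R^4 = 912742*9366.7*16.644*4.6004 / ((4*pi)^2 * 9.3015e-10) = 4.456719e+18
R_max = 4.456719e+18^0.25 = 45947 m

45947 m


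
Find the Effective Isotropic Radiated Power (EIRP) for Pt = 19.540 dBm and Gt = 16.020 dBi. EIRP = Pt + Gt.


EIRP = Pt + Gt = 19.540 + 16.020 = 35.56 dBm

35.56 dBm


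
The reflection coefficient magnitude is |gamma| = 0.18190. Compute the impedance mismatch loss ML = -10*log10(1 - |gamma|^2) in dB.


ML = -10 * log10(1 - 0.18190^2) = -10 * log10(0.96691239) = 0.1461 dB

0.1461 dB


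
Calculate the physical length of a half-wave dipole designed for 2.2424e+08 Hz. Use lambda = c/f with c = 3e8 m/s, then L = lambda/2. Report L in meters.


lambda = c / f = 3.0000e+08 / 2.2424e+08 = 1.337852 m
L = lambda / 2 = 1.337852 / 2 = 0.6689 m

0.6689 m


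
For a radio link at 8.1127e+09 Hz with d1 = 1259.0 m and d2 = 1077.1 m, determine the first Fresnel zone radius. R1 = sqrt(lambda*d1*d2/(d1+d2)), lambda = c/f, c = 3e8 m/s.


lambda = c / f = 3.0000e+08 / 8.1127e+09 = 0.03697906 m
R1 = sqrt(0.03697906 * 1259.0 * 1077.1 / (1259.0 + 1077.1)) = 4.633 m

4.633 m


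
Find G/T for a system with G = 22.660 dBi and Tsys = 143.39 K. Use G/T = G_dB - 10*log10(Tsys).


G/T = 22.660 - 10*log10(143.39) = 22.660 - 21.56519 = 1.095 dB/K

1.095 dB/K


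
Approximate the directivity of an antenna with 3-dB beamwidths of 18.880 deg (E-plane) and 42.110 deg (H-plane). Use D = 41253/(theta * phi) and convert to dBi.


D_linear = 41253 / (18.880 * 42.110) = 51.88816
D_dBi = 10 * log10(51.88816) = 17.15 dBi

17.15 dBi


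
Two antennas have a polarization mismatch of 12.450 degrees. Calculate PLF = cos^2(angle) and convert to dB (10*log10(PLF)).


PLF_linear = cos^2(12.450 deg) = 0.9535220
PLF_dB = 10 * log10(0.9535220) = -0.2067 dB

-0.2067 dB


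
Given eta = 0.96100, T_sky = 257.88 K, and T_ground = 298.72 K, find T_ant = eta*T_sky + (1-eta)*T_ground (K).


T_ant = 0.96100 * 257.88 + (1 - 0.96100) * 298.72 = 259.5 K

259.5 K


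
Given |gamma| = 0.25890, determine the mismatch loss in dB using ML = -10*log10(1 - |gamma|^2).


ML = -10 * log10(1 - 0.25890^2) = -10 * log10(0.93297079) = 0.3013 dB

0.3013 dB


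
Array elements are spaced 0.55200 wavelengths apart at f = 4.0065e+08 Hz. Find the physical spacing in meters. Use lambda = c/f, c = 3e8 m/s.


lambda = c / f = 3.0000e+08 / 4.0065e+08 = 0.7487832 m
d = 0.55200 * 0.7487832 = 0.4133 m

0.4133 m


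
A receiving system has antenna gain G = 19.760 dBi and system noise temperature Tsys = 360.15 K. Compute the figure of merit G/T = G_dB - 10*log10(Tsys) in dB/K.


G/T = 19.760 - 10*log10(360.15) = 19.760 - 25.56483 = -5.805 dB/K

-5.805 dB/K


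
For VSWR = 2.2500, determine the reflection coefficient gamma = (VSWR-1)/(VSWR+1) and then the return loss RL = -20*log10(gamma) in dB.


gamma = (2.2500 - 1) / (2.2500 + 1) = 0.3846154
RL = -20 * log10(0.3846154) = 8.299 dB

8.299 dB


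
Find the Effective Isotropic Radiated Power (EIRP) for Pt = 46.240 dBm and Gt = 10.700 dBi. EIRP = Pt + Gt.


EIRP = Pt + Gt = 46.240 + 10.700 = 56.94 dBm

56.94 dBm


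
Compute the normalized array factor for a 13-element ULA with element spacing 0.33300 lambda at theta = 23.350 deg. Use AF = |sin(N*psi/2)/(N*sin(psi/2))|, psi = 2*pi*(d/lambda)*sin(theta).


psi = 2*pi*0.33300*sin(23.350 deg) = 0.8292768 rad
AF = |sin(13*0.8292768/2) / (13*sin(0.8292768/2))| = 0.1487

0.1487


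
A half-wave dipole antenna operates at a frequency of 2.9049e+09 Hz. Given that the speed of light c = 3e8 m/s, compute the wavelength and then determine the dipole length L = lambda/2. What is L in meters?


lambda = c / f = 3.0000e+08 / 2.9049e+09 = 0.1032738 m
L = lambda / 2 = 0.1032738 / 2 = 0.05164 m

0.05164 m


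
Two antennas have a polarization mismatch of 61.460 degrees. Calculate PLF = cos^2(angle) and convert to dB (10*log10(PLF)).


PLF_linear = cos^2(61.460 deg) = 0.2282663
PLF_dB = 10 * log10(0.2282663) = -6.416 dB

-6.416 dB


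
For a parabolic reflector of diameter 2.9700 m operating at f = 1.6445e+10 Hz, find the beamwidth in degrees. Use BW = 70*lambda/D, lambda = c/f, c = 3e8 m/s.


lambda = c / f = 3.0000e+08 / 1.6445e+10 = 0.01824263 m
BW = 70 * 0.01824263 / 2.9700 = 0.4300 deg

0.4300 deg


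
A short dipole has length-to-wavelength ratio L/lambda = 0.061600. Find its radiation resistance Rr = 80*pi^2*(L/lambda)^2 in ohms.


Rr = 80 * pi^2 * (0.061600)^2 = 80 * 9.869604 * 3.794560e-03 = 2.996 ohm

2.996 ohm


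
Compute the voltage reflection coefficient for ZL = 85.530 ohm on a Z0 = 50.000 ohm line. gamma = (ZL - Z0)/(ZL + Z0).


gamma = (85.530 - 50.000) / (85.530 + 50.000) = 0.2622

0.2622


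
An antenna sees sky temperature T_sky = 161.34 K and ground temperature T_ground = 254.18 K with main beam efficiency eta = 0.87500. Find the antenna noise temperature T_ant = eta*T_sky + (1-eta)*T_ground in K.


T_ant = 0.87500 * 161.34 + (1 - 0.87500) * 254.18 = 172.9 K

172.9 K


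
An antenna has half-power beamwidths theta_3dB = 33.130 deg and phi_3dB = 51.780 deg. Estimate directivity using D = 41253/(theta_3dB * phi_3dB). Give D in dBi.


D_linear = 41253 / (33.130 * 51.780) = 24.04762
D_dBi = 10 * log10(24.04762) = 13.81 dBi

13.81 dBi


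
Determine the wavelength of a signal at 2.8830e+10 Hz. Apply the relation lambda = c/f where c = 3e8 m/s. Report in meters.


lambda = c / f = 3.0000e+08 / 2.8830e+10 = 0.01041 m

0.01041 m


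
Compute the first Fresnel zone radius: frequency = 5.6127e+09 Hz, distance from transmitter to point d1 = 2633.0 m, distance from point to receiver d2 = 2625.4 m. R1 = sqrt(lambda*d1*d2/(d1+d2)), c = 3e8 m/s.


lambda = c / f = 3.0000e+08 / 5.6127e+09 = 0.05345021 m
R1 = sqrt(0.05345021 * 2633.0 * 2625.4 / (2633.0 + 2625.4)) = 8.382 m

8.382 m


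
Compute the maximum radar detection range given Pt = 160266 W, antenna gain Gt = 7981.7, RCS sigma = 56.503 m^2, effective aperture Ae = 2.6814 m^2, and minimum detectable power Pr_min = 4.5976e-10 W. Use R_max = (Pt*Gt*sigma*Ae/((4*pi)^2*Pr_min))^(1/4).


R^4 = 160266*7981.7*56.503*2.6814 / ((4*pi)^2 * 4.5976e-10) = 2.669433e+18
R_max = 2.669433e+18^0.25 = 40421 m

40421 m


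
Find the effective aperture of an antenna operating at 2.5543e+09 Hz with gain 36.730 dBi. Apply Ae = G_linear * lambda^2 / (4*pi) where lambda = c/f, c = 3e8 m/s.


lambda = c / f = 3.0000e+08 / 2.5543e+09 = 0.1174490 m
G_linear = 10^(36.730/10) = 4709.773
Ae = G_linear * lambda^2 / (4*pi) = 4709.773 * 0.1174490^2 / (4*pi) = 5.170 m^2

5.170 m^2


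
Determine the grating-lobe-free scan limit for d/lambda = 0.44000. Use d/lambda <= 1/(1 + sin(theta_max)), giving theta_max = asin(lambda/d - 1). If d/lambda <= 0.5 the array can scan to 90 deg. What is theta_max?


lambda/d - 1 = 1/0.44000 - 1 = 1.272727 >= 1
d/lambda <= 0.5, so the array can scan to endfire without grating lobes: theta_max = 90 deg

90 deg


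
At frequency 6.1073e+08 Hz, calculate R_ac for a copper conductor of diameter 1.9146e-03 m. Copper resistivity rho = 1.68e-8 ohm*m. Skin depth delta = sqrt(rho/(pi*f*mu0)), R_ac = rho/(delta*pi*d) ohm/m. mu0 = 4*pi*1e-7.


delta = sqrt(1.68e-8 / (pi * 6.1073e+08 * 4*pi*1e-7)) = 2.639673e-06 m
R_ac = 1.68e-8 / (2.639673e-06 * pi * 1.9146e-03) = 1.058 ohm/m

1.058 ohm/m


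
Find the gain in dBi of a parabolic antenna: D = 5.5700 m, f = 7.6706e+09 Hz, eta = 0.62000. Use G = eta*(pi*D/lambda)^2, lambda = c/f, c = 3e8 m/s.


lambda = c / f = 3.0000e+08 / 7.6706e+09 = 0.03911037 m
G_linear = 0.62000 * (pi * 5.5700 / 0.03911037)^2 = 124113.2
G_dBi = 10 * log10(124113.2) = 50.94 dBi

50.94 dBi


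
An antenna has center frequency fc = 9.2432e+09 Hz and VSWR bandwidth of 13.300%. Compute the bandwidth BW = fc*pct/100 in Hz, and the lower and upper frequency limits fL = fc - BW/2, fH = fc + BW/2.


BW = 9.2432e+09 * 13.300/100 = 1.229346e+09 Hz
fL = 9.2432e+09 - 1.229346e+09/2 = 8.629e+09 Hz
fH = 9.2432e+09 + 1.229346e+09/2 = 9.858e+09 Hz

BW=1.229e+09 Hz, fL=8.629e+09 Hz, fH=9.858e+09 Hz


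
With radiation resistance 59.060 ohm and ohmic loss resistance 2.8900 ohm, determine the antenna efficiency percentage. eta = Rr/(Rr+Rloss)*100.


eta = 59.060 / (59.060 + 2.8900) * 100 = 95.33%

95.33%


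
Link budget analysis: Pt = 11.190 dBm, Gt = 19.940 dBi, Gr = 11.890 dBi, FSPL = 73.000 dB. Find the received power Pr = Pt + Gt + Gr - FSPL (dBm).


Pr = 11.190 + 19.940 + 11.890 - 73.000 = -29.98 dBm

-29.98 dBm


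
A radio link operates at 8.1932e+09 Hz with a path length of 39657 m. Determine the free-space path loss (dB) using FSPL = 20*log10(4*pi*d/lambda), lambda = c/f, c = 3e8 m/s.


lambda = c / f = 3.0000e+08 / 8.1932e+09 = 0.03661573 m
FSPL = 20 * log10(4*pi*39657/0.03661573) = 142.7 dB

142.7 dB


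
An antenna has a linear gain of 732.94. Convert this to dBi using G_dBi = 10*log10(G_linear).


G_dBi = 10 * log10(732.94) = 28.65 dBi

28.65 dBi


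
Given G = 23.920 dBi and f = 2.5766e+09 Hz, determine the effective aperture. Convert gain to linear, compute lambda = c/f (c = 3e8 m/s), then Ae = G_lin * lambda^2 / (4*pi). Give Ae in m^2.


lambda = c / f = 3.0000e+08 / 2.5766e+09 = 0.1164325 m
G_linear = 10^(23.920/10) = 246.6039
Ae = G_linear * lambda^2 / (4*pi) = 246.6039 * 0.1164325^2 / (4*pi) = 0.2660 m^2

0.2660 m^2


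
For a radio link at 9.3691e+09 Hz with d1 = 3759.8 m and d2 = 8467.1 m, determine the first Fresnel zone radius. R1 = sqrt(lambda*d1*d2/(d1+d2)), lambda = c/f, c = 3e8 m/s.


lambda = c / f = 3.0000e+08 / 9.3691e+09 = 0.03202015 m
R1 = sqrt(0.03202015 * 3759.8 * 8467.1 / (3759.8 + 8467.1)) = 9.131 m

9.131 m


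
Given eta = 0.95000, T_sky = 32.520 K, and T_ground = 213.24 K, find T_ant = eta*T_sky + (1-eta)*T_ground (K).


T_ant = 0.95000 * 32.520 + (1 - 0.95000) * 213.24 = 41.56 K

41.56 K


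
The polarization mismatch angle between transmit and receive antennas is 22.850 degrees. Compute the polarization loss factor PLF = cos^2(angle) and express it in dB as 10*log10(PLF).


PLF_linear = cos^2(22.850 deg) = 0.8492076
PLF_dB = 10 * log10(0.8492076) = -0.7099 dB

-0.7099 dB


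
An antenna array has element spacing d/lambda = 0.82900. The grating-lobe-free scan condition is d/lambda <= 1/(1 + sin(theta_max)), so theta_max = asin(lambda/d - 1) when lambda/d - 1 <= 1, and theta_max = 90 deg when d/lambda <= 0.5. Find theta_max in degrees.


lambda/d - 1 = 1/0.82900 - 1 = 0.2062726
theta_max = asin(0.2062726) = 11.90 deg

11.90 deg


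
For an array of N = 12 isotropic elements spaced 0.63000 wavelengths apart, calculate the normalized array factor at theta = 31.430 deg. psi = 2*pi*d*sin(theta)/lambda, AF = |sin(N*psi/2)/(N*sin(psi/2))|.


psi = 2*pi*0.63000*sin(31.430 deg) = 2.064137 rad
AF = |sin(12*2.064137/2) / (12*sin(2.064137/2))| = 0.01753

0.01753


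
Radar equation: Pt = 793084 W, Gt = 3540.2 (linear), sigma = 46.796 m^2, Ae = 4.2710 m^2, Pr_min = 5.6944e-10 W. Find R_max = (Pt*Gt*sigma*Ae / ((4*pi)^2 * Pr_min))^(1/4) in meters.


R^4 = 793084*3540.2*46.796*4.2710 / ((4*pi)^2 * 5.6944e-10) = 6.240474e+18
R_max = 6.240474e+18^0.25 = 49981 m

49981 m


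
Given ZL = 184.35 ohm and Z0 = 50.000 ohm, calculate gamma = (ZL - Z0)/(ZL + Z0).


gamma = (184.35 - 50.000) / (184.35 + 50.000) = 0.5733

0.5733


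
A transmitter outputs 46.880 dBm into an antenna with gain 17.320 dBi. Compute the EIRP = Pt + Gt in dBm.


EIRP = Pt + Gt = 46.880 + 17.320 = 64.20 dBm

64.20 dBm


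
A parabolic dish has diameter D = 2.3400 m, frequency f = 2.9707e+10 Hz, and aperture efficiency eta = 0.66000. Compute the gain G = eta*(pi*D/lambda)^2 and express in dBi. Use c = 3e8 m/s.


lambda = c / f = 3.0000e+08 / 2.9707e+10 = 0.01009863 m
G_linear = 0.66000 * (pi * 2.3400 / 0.01009863)^2 = 349744.2
G_dBi = 10 * log10(349744.2) = 55.44 dBi

55.44 dBi


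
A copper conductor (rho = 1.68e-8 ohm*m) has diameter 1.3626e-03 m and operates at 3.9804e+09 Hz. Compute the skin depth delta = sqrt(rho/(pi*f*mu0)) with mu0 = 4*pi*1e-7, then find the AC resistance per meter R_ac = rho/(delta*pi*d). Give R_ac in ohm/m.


delta = sqrt(1.68e-8 / (pi * 3.9804e+09 * 4*pi*1e-7)) = 1.033978e-06 m
R_ac = 1.68e-8 / (1.033978e-06 * pi * 1.3626e-03) = 3.796 ohm/m

3.796 ohm/m


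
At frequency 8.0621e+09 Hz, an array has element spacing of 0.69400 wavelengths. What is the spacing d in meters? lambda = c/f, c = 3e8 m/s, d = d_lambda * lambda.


lambda = c / f = 3.0000e+08 / 8.0621e+09 = 0.03721115 m
d = 0.69400 * 0.03721115 = 0.02582 m

0.02582 m


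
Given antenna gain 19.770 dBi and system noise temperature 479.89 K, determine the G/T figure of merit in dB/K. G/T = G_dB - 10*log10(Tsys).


G/T = 19.770 - 10*log10(479.89) = 19.770 - 26.81142 = -7.041 dB/K

-7.041 dB/K


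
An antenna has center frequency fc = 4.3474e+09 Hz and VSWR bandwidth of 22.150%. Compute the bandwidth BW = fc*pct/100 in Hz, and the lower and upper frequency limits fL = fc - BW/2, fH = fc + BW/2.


BW = 4.3474e+09 * 22.150/100 = 9.629491e+08 Hz
fL = 4.3474e+09 - 9.629491e+08/2 = 3.866e+09 Hz
fH = 4.3474e+09 + 9.629491e+08/2 = 4.829e+09 Hz

BW=9.629e+08 Hz, fL=3.866e+09 Hz, fH=4.829e+09 Hz


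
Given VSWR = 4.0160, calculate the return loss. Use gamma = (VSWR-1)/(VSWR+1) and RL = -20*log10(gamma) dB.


gamma = (4.0160 - 1) / (4.0160 + 1) = 0.6012759
RL = -20 * log10(0.6012759) = 4.419 dB

4.419 dB


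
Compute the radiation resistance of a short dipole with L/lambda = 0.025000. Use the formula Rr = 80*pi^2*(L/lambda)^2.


Rr = 80 * pi^2 * (0.025000)^2 = 80 * 9.869604 * 6.250000e-04 = 0.4935 ohm

0.4935 ohm


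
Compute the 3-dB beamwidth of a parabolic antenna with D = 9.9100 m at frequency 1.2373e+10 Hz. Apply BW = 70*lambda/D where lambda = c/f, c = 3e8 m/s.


lambda = c / f = 3.0000e+08 / 1.2373e+10 = 0.02424634 m
BW = 70 * 0.02424634 / 9.9100 = 0.1713 deg

0.1713 deg


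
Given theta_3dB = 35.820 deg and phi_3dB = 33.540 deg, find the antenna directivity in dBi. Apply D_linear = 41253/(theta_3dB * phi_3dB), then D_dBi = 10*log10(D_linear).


D_linear = 41253 / (35.820 * 33.540) = 34.33736
D_dBi = 10 * log10(34.33736) = 15.36 dBi

15.36 dBi


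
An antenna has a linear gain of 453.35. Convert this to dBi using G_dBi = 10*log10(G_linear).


G_dBi = 10 * log10(453.35) = 26.56 dBi

26.56 dBi


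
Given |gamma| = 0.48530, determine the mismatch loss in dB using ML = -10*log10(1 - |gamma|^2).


ML = -10 * log10(1 - 0.48530^2) = -10 * log10(0.76448391) = 1.166 dB

1.166 dB


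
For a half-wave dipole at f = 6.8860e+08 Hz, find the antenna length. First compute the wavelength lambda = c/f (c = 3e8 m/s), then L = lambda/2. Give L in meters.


lambda = c / f = 3.0000e+08 / 6.8860e+08 = 0.4356666 m
L = lambda / 2 = 0.4356666 / 2 = 0.2178 m

0.2178 m


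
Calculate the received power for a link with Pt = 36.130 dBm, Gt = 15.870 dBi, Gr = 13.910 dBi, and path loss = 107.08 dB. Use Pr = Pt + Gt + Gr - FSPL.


Pr = 36.130 + 15.870 + 13.910 - 107.08 = -41.17 dBm

-41.17 dBm


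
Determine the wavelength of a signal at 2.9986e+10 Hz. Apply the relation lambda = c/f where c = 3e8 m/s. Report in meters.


lambda = c / f = 3.0000e+08 / 2.9986e+10 = 0.01000 m

0.01000 m


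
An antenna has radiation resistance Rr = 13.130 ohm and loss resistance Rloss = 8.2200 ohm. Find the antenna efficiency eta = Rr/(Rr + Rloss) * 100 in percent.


eta = 13.130 / (13.130 + 8.2200) * 100 = 61.50%

61.50%


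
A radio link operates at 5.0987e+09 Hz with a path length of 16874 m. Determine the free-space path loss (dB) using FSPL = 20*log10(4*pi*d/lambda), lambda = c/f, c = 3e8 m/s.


lambda = c / f = 3.0000e+08 / 5.0987e+09 = 0.05883853 m
FSPL = 20 * log10(4*pi*16874/0.05883853) = 131.1 dB

131.1 dB


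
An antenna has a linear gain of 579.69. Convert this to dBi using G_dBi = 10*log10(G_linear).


G_dBi = 10 * log10(579.69) = 27.63 dBi

27.63 dBi


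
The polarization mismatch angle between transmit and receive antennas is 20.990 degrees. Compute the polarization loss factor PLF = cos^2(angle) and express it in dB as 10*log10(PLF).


PLF_linear = cos^2(20.990 deg) = 0.8716892
PLF_dB = 10 * log10(0.8716892) = -0.5964 dB

-0.5964 dB


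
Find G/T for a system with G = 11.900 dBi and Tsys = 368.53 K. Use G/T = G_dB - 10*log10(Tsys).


G/T = 11.900 - 10*log10(368.53) = 11.900 - 25.66473 = -13.76 dB/K

-13.76 dB/K


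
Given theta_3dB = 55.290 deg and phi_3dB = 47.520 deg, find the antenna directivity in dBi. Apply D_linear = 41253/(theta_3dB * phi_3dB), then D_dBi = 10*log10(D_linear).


D_linear = 41253 / (55.290 * 47.520) = 15.70119
D_dBi = 10 * log10(15.70119) = 11.96 dBi

11.96 dBi


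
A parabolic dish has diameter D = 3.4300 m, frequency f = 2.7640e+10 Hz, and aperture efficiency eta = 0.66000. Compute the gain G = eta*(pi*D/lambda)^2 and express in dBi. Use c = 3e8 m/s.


lambda = c / f = 3.0000e+08 / 2.7640e+10 = 0.01085384 m
G_linear = 0.66000 * (pi * 3.4300 / 0.01085384)^2 = 650526.6
G_dBi = 10 * log10(650526.6) = 58.13 dBi

58.13 dBi


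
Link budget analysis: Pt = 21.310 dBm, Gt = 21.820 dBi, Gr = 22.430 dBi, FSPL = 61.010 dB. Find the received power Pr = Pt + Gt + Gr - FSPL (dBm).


Pr = 21.310 + 21.820 + 22.430 - 61.010 = 4.55 dBm

4.55 dBm


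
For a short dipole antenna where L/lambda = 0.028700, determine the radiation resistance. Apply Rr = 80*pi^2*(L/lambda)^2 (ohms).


Rr = 80 * pi^2 * (0.028700)^2 = 80 * 9.869604 * 8.236900e-04 = 0.6504 ohm

0.6504 ohm


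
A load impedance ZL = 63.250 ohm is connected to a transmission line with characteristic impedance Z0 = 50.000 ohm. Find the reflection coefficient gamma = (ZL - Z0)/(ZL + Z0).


gamma = (63.250 - 50.000) / (63.250 + 50.000) = 0.1170

0.1170


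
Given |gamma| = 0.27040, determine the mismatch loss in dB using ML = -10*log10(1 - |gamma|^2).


ML = -10 * log10(1 - 0.27040^2) = -10 * log10(0.92688384) = 0.3297 dB

0.3297 dB


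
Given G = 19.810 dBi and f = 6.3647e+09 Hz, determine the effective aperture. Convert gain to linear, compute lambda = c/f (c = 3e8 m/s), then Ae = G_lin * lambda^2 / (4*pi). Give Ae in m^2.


lambda = c / f = 3.0000e+08 / 6.3647e+09 = 0.04713498 m
G_linear = 10^(19.810/10) = 95.71941
Ae = G_linear * lambda^2 / (4*pi) = 95.71941 * 0.04713498^2 / (4*pi) = 0.01692 m^2

0.01692 m^2


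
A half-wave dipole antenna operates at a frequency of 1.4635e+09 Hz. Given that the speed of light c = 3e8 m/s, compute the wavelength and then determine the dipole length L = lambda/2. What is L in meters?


lambda = c / f = 3.0000e+08 / 1.4635e+09 = 0.2049880 m
L = lambda / 2 = 0.2049880 / 2 = 0.1025 m

0.1025 m


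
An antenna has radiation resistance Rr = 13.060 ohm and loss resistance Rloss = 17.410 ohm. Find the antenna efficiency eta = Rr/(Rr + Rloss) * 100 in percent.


eta = 13.060 / (13.060 + 17.410) * 100 = 42.86%

42.86%


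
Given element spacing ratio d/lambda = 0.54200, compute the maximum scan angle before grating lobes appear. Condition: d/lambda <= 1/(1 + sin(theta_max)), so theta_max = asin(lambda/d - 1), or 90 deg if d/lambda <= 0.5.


lambda/d - 1 = 1/0.54200 - 1 = 0.8450185
theta_max = asin(0.8450185) = 57.67 deg

57.67 deg


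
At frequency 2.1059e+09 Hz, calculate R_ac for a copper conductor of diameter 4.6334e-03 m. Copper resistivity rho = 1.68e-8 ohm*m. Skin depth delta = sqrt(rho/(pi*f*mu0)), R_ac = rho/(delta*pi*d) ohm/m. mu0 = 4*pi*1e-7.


delta = sqrt(1.68e-8 / (pi * 2.1059e+09 * 4*pi*1e-7)) = 1.421530e-06 m
R_ac = 1.68e-8 / (1.421530e-06 * pi * 4.6334e-03) = 0.8119 ohm/m

0.8119 ohm/m


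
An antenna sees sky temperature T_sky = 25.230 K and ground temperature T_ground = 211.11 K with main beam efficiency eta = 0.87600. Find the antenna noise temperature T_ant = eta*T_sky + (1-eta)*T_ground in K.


T_ant = 0.87600 * 25.230 + (1 - 0.87600) * 211.11 = 48.28 K

48.28 K


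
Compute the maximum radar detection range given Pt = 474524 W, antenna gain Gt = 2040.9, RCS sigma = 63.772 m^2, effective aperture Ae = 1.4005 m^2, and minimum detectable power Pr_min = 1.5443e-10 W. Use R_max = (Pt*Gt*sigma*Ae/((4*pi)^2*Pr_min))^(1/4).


R^4 = 474524*2040.9*63.772*1.4005 / ((4*pi)^2 * 1.5443e-10) = 3.546841e+18
R_max = 3.546841e+18^0.25 = 43397 m

43397 m


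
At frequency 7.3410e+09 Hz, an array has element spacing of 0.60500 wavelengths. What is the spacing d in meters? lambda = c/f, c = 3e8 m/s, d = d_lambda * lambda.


lambda = c / f = 3.0000e+08 / 7.3410e+09 = 0.04086637 m
d = 0.60500 * 0.04086637 = 0.02472 m

0.02472 m


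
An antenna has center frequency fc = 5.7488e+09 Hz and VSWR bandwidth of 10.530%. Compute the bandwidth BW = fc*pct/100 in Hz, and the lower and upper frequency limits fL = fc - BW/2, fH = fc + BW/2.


BW = 5.7488e+09 * 10.530/100 = 6.053486e+08 Hz
fL = 5.7488e+09 - 6.053486e+08/2 = 5.446e+09 Hz
fH = 5.7488e+09 + 6.053486e+08/2 = 6.051e+09 Hz

BW=6.053e+08 Hz, fL=5.446e+09 Hz, fH=6.051e+09 Hz


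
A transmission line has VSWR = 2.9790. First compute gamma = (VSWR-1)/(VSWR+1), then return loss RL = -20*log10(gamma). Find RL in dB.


gamma = (2.9790 - 1) / (2.9790 + 1) = 0.4973611
RL = -20 * log10(0.4973611) = 6.067 dB

6.067 dB


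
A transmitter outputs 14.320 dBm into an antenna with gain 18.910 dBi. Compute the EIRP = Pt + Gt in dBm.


EIRP = Pt + Gt = 14.320 + 18.910 = 33.23 dBm

33.23 dBm


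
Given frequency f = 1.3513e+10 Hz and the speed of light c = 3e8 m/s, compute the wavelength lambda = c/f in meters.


lambda = c / f = 3.0000e+08 / 1.3513e+10 = 0.02220 m

0.02220 m


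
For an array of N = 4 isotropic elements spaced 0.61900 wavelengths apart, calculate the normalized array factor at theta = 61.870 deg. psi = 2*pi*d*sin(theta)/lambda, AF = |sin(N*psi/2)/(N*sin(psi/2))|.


psi = 2*pi*0.61900*sin(61.870 deg) = 3.429889 rad
AF = |sin(4*3.429889/2) / (4*sin(3.429889/2))| = 0.1377

0.1377


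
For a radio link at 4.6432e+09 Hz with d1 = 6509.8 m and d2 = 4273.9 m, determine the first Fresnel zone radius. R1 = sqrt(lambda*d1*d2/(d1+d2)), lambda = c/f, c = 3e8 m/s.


lambda = c / f = 3.0000e+08 / 4.6432e+09 = 0.06461061 m
R1 = sqrt(0.06461061 * 6509.8 * 4273.9 / (6509.8 + 4273.9)) = 12.91 m

12.91 m


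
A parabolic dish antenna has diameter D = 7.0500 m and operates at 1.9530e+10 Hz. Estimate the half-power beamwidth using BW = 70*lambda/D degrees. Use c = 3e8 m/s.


lambda = c / f = 3.0000e+08 / 1.9530e+10 = 0.01536098 m
BW = 70 * 0.01536098 / 7.0500 = 0.1525 deg

0.1525 deg


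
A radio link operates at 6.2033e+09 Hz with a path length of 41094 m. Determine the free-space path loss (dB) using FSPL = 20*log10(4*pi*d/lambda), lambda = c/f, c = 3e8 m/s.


lambda = c / f = 3.0000e+08 / 6.2033e+09 = 0.04836136 m
FSPL = 20 * log10(4*pi*41094/0.04836136) = 140.6 dB

140.6 dB


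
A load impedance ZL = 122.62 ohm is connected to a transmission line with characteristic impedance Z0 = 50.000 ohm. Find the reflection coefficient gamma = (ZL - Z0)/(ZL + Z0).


gamma = (122.62 - 50.000) / (122.62 + 50.000) = 0.4207

0.4207


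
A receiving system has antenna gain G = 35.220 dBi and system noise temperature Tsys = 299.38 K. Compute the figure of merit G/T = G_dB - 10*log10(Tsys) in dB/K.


G/T = 35.220 - 10*log10(299.38) = 35.220 - 24.76223 = 10.46 dB/K

10.46 dB/K


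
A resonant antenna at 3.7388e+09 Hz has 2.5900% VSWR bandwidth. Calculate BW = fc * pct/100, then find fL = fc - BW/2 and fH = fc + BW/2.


BW = 3.7388e+09 * 2.5900/100 = 9.683492e+07 Hz
fL = 3.7388e+09 - 9.683492e+07/2 = 3.690e+09 Hz
fH = 3.7388e+09 + 9.683492e+07/2 = 3.787e+09 Hz

BW=9.683e+07 Hz, fL=3.690e+09 Hz, fH=3.787e+09 Hz


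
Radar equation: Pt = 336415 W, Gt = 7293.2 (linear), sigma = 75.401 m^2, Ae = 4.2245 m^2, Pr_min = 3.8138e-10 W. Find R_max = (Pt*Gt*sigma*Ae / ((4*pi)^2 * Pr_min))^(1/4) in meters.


R^4 = 336415*7293.2*75.401*4.2245 / ((4*pi)^2 * 3.8138e-10) = 1.297682e+19
R_max = 1.297682e+19^0.25 = 60019 m

60019 m


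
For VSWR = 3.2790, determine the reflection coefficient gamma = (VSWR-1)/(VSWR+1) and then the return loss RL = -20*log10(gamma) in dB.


gamma = (3.2790 - 1) / (3.2790 + 1) = 0.5326011
RL = -20 * log10(0.5326011) = 5.472 dB

5.472 dB


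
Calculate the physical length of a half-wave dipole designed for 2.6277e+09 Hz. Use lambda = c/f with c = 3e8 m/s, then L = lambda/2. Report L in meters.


lambda = c / f = 3.0000e+08 / 2.6277e+09 = 0.1141683 m
L = lambda / 2 = 0.1141683 / 2 = 0.05708 m

0.05708 m


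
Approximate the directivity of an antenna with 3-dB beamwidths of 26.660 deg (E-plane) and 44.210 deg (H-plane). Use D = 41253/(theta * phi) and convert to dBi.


D_linear = 41253 / (26.660 * 44.210) = 35.00055
D_dBi = 10 * log10(35.00055) = 15.44 dBi

15.44 dBi


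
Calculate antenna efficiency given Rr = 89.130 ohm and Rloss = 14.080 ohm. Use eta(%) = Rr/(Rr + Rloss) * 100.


eta = 89.130 / (89.130 + 14.080) * 100 = 86.36%

86.36%


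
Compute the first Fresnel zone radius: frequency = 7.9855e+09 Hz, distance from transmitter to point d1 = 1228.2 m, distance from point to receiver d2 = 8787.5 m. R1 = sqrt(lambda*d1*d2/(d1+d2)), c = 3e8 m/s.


lambda = c / f = 3.0000e+08 / 7.9855e+09 = 0.03756809 m
R1 = sqrt(0.03756809 * 1228.2 * 8787.5 / (1228.2 + 8787.5)) = 6.363 m

6.363 m


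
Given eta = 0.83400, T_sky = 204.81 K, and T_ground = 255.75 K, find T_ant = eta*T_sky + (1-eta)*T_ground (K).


T_ant = 0.83400 * 204.81 + (1 - 0.83400) * 255.75 = 213.3 K

213.3 K


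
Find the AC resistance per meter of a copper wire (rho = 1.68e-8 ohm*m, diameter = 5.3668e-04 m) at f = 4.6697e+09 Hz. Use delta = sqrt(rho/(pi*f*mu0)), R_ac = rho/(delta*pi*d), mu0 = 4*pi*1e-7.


delta = sqrt(1.68e-8 / (pi * 4.6697e+09 * 4*pi*1e-7)) = 9.546195e-07 m
R_ac = 1.68e-8 / (9.546195e-07 * pi * 5.3668e-04) = 10.44 ohm/m

10.44 ohm/m


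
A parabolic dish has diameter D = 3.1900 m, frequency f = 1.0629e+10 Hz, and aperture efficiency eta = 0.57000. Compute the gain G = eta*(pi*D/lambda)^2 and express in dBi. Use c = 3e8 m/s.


lambda = c / f = 3.0000e+08 / 1.0629e+10 = 0.02822467 m
G_linear = 0.57000 * (pi * 3.1900 / 0.02822467)^2 = 71861.82
G_dBi = 10 * log10(71861.82) = 48.56 dBi

48.56 dBi


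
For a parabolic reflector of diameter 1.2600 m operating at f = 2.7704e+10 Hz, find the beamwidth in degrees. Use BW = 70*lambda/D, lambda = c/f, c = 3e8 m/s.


lambda = c / f = 3.0000e+08 / 2.7704e+10 = 0.01082876 m
BW = 70 * 0.01082876 / 1.2600 = 0.6016 deg

0.6016 deg


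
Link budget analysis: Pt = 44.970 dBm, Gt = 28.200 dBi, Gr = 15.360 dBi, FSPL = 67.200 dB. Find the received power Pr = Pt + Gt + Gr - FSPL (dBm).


Pr = 44.970 + 28.200 + 15.360 - 67.200 = 21.33 dBm

21.33 dBm


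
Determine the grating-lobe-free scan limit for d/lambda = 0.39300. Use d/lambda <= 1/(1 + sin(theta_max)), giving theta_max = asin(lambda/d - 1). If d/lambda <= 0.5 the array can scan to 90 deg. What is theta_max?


lambda/d - 1 = 1/0.39300 - 1 = 1.544529 >= 1
d/lambda <= 0.5, so the array can scan to endfire without grating lobes: theta_max = 90 deg

90 deg


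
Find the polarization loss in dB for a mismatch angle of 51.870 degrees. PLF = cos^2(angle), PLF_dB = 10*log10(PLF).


PLF_linear = cos^2(51.870 deg) = 0.3812418
PLF_dB = 10 * log10(0.3812418) = -4.188 dB

-4.188 dB


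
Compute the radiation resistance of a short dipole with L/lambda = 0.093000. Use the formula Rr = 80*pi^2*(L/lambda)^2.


Rr = 80 * pi^2 * (0.093000)^2 = 80 * 9.869604 * 8.649000e-03 = 6.829 ohm

6.829 ohm


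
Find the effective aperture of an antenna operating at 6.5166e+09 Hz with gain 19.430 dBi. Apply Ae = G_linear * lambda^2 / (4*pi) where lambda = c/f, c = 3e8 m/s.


lambda = c / f = 3.0000e+08 / 6.5166e+09 = 0.04603628 m
G_linear = 10^(19.430/10) = 87.70008
Ae = G_linear * lambda^2 / (4*pi) = 87.70008 * 0.04603628^2 / (4*pi) = 0.01479 m^2

0.01479 m^2


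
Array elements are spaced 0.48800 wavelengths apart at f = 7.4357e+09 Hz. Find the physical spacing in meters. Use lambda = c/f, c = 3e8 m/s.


lambda = c / f = 3.0000e+08 / 7.4357e+09 = 0.04034590 m
d = 0.48800 * 0.04034590 = 0.01969 m

0.01969 m


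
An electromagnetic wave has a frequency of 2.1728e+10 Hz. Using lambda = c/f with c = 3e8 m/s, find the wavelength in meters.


lambda = c / f = 3.0000e+08 / 2.1728e+10 = 0.01381 m

0.01381 m


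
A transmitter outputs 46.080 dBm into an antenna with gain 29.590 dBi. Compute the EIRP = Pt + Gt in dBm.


EIRP = Pt + Gt = 46.080 + 29.590 = 75.67 dBm

75.67 dBm


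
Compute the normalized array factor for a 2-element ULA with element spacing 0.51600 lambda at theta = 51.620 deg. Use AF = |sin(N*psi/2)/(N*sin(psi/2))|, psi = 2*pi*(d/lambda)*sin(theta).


psi = 2*pi*0.51600*sin(51.620 deg) = 2.541534 rad
AF = |sin(2*2.541534/2) / (2*sin(2.541534/2))| = 0.2955

0.2955


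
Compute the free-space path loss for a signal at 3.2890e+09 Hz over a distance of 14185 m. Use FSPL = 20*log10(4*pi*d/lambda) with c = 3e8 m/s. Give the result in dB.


lambda = c / f = 3.0000e+08 / 3.2890e+09 = 0.09121313 m
FSPL = 20 * log10(4*pi*14185/0.09121313) = 125.8 dB

125.8 dB


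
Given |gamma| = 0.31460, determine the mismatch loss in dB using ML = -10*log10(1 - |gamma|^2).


ML = -10 * log10(1 - 0.31460^2) = -10 * log10(0.90102684) = 0.4526 dB

0.4526 dB


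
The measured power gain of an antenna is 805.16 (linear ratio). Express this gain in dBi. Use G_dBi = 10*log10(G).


G_dBi = 10 * log10(805.16) = 29.06 dBi

29.06 dBi


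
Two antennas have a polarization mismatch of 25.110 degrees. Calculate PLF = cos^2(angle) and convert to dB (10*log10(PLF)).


PLF_linear = cos^2(25.110 deg) = 0.8199207
PLF_dB = 10 * log10(0.8199207) = -0.8623 dB

-0.8623 dB


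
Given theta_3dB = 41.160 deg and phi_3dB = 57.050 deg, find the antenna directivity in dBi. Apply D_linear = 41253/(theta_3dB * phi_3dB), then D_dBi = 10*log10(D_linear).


D_linear = 41253 / (41.160 * 57.050) = 17.56809
D_dBi = 10 * log10(17.56809) = 12.45 dBi

12.45 dBi


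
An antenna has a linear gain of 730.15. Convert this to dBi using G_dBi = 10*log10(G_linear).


G_dBi = 10 * log10(730.15) = 28.63 dBi

28.63 dBi


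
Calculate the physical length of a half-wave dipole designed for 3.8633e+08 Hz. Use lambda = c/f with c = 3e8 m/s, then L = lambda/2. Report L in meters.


lambda = c / f = 3.0000e+08 / 3.8633e+08 = 0.7765382 m
L = lambda / 2 = 0.7765382 / 2 = 0.3883 m

0.3883 m


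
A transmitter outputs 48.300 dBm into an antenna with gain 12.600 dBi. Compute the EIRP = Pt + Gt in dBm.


EIRP = Pt + Gt = 48.300 + 12.600 = 60.90 dBm

60.90 dBm


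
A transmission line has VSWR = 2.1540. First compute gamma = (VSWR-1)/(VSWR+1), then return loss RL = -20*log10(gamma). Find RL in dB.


gamma = (2.1540 - 1) / (2.1540 + 1) = 0.3658846
RL = -20 * log10(0.3658846) = 8.733 dB

8.733 dB


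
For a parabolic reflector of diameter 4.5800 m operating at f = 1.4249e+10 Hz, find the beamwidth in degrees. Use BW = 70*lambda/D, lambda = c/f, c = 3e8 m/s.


lambda = c / f = 3.0000e+08 / 1.4249e+10 = 0.02105411 m
BW = 70 * 0.02105411 / 4.5800 = 0.3218 deg

0.3218 deg


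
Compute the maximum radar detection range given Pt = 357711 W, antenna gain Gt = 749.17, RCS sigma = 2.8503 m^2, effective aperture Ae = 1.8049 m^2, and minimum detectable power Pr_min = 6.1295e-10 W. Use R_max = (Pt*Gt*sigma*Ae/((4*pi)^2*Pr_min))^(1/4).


R^4 = 357711*749.17*2.8503*1.8049 / ((4*pi)^2 * 6.1295e-10) = 1.424333e+16
R_max = 1.424333e+16^0.25 = 10925 m

10925 m


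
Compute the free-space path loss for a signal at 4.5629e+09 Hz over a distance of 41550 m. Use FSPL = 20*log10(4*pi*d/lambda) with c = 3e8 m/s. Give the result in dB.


lambda = c / f = 3.0000e+08 / 4.5629e+09 = 0.06574766 m
FSPL = 20 * log10(4*pi*41550/0.06574766) = 138.0 dB

138.0 dB


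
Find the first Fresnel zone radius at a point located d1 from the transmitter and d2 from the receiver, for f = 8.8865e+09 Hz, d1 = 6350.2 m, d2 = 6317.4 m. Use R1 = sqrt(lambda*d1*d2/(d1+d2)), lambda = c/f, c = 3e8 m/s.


lambda = c / f = 3.0000e+08 / 8.8865e+09 = 0.03375907 m
R1 = sqrt(0.03375907 * 6350.2 * 6317.4 / (6350.2 + 6317.4)) = 10.34 m

10.34 m


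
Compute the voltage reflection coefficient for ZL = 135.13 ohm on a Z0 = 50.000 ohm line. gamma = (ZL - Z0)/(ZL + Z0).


gamma = (135.13 - 50.000) / (135.13 + 50.000) = 0.4598

0.4598


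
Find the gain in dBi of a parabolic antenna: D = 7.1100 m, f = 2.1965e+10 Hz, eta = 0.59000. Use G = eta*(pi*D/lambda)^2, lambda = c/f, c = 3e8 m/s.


lambda = c / f = 3.0000e+08 / 2.1965e+10 = 0.01365809 m
G_linear = 0.59000 * (pi * 7.1100 / 0.01365809)^2 = 1.578015e+06
G_dBi = 10 * log10(1.578015e+06) = 61.98 dBi

61.98 dBi


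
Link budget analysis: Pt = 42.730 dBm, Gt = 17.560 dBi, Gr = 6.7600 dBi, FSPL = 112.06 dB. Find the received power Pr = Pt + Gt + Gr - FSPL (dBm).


Pr = 42.730 + 17.560 + 6.7600 - 112.06 = -45.01 dBm

-45.01 dBm


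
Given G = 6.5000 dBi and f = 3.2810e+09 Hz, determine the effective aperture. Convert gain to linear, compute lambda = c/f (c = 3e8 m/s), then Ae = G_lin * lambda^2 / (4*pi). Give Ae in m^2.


lambda = c / f = 3.0000e+08 / 3.2810e+09 = 0.09143554 m
G_linear = 10^(6.5000/10) = 4.466836
Ae = G_linear * lambda^2 / (4*pi) = 4.466836 * 0.09143554^2 / (4*pi) = 2.972e-03 m^2

2.972e-03 m^2
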